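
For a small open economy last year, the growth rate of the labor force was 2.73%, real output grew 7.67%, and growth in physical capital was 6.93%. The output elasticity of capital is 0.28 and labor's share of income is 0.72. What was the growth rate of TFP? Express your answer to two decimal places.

Labor's share = 1 − 0.28 = 0.72.
Physical capital: 0.28 × 6.93 = 1.9404 pp.
The labor force: 0.72 × 2.73 = 1.9656 pp.
TFP growth = 7.67 − 3.906 = 3.764%.

3.76%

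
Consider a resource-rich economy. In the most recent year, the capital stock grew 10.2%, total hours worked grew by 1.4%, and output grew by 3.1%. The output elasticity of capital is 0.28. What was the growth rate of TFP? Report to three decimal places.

Labor's share = 1 − 0.28 = 0.72.
The capital stock: 0.28 × 10.2 = 2.856 pp.
Total hours worked: 0.72 × 1.4 = 1.008 pp.
TFP growth = 3.1 − 3.864 = -0.764%.

-0.764%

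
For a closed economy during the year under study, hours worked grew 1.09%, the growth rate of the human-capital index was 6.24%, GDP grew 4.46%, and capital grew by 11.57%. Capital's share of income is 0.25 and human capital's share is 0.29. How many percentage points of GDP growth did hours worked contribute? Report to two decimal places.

Labor's share = 1 − 0.25 − 0.29 = 0.46.
Contribution = share × growth = 0.46 × 1.09 = 0.5014 pp.

0.50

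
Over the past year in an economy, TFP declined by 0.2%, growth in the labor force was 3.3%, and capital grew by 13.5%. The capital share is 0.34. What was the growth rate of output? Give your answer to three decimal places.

Output growth was 6.568%.

Labor's share = 1 − 0.34 = 0.66.
Capital: 0.34 × 13.5 = 4.59 pp.
The labor force: 0.66 × 3.3 = 2.178 pp.
Output growth = -0.2 + 6.768 = 6.568%.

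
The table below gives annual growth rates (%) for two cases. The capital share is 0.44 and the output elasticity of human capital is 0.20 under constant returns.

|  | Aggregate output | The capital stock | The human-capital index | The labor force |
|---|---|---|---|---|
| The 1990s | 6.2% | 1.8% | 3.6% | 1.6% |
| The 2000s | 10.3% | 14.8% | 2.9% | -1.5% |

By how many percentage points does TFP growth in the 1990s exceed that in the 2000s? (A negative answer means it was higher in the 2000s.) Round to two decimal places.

Labor's share = 1 − 0.44 − 0.2 = 0.36.
The 1990s: TFP = 6.2 − 0.792 − 0.72 − 0.576 = 4.112%.
The 2000s: TFP = 10.3 − 6.512 − 0.58 + 0.54 = 3.748%.
Difference = 4.112 − (3.748) = 0.364 pp.

0.36 percentage points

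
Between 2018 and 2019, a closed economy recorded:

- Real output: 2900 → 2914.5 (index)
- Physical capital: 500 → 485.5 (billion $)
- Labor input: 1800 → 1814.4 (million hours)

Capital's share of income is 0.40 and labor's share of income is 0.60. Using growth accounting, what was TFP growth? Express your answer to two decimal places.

Real output growth = (2914.5 − 2900) / 2900 = 0.5%.
Physical capital growth = (485.5 − 500) / 500 = -2.9%.
Labor input growth = (1814.4 − 1800) / 1800 = 0.8%.
Labor's share = 1 − 0.4 = 0.6.
Physical capital: 0.4 × (-2.9) = -1.16 pp.
Labor input: 0.6 × 0.8 = 0.48 pp.
TFP growth = 0.5 + 0.68 = 1.18%.

1.18%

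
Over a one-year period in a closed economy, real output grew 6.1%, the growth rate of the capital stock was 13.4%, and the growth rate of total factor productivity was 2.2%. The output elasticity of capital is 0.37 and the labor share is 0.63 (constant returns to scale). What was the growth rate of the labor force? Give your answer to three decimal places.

-1.679%

Labor's share = 1 − 0.37 = 0.63.
gY = gA + 0.37×13.4 + 0.63×g.
0.63×g = 6.1 − 2.2 − 4.958 = -1.058.
g = -1.058 / 0.63 = -1.67937%.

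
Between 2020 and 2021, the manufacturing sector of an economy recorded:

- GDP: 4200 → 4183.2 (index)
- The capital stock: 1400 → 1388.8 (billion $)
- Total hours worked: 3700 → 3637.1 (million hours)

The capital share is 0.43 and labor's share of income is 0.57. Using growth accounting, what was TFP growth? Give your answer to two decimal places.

0.91%

GDP growth = (4183.2 − 4200) / 4200 = -0.4%.
The capital stock growth = (1388.8 − 1400) / 1400 = -0.8%.
Total hours worked growth = (3637.1 − 3700) / 3700 = -1.7%.
Labor's share = 1 − 0.43 = 0.57.
The capital stock: 0.43 × (-0.8) = -0.344 pp.
Total hours worked: 0.57 × (-1.7) = -0.969 pp.
TFP growth = -0.4 + 1.313 = 0.913%.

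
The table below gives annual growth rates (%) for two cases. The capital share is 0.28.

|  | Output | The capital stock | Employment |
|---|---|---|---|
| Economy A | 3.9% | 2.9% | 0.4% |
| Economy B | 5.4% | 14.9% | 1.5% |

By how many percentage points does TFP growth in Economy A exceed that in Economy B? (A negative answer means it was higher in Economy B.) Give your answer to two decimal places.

2.65 percentage points

Labor's share = 1 − 0.28 = 0.72.
Economy A: TFP = 3.9 − 0.812 − 0.288 = 2.8%.
Economy B: TFP = 5.4 − 4.172 − 1.08 = 0.148%.
Difference = 2.8 − (0.148) = 2.652 pp.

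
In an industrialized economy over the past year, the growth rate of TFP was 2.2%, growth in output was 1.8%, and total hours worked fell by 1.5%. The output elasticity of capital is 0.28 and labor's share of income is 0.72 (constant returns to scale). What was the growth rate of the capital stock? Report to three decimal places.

Labor's share = 1 − 0.28 = 0.72.
gY = gA + 0.72×(-1.5) + 0.28×g.
0.28×g = 1.8 − 2.2 + 1.08 = 0.68.
g = 0.68 / 0.28 = 2.42857%.

The capital stock growth was 2.429%.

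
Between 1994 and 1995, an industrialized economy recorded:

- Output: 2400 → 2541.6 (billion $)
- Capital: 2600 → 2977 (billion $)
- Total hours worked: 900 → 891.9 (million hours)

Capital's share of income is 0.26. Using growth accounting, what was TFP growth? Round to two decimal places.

TFP grew 2.80%.

Output growth = (2541.6 − 2400) / 2400 = 5.9%.
Capital growth = (2977 − 2600) / 2600 = 14.5%.
Total hours worked growth = (891.9 − 900) / 900 = -0.9%.
Labor's share = 1 − 0.26 = 0.74.
Capital: 0.26 × 14.5 = 3.77 pp.
Total hours worked: 0.74 × (-0.9) = -0.666 pp.
TFP growth = 5.9 − 3.104 = 2.796%.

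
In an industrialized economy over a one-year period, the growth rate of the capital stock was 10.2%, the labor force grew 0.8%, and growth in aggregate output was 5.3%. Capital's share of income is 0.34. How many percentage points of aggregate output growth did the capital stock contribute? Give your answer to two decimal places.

Contribution = share × growth = 0.34 × 10.2 = 3.468 pp.

3.47 percentage points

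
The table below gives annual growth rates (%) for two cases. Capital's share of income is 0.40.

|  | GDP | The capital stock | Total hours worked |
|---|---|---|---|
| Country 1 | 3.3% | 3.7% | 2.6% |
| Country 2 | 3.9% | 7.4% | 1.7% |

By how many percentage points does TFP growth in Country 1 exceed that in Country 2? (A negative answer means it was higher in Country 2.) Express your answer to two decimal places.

Labor's share = 1 − 0.4 = 0.6.
Country 1: TFP = 3.3 − 1.48 − 1.56 = 0.26%.
Country 2: TFP = 3.9 − 2.96 − 1.02 = -0.08%.
Difference = 0.26 − (-0.08) = 0.34 pp.

0.34 percentage points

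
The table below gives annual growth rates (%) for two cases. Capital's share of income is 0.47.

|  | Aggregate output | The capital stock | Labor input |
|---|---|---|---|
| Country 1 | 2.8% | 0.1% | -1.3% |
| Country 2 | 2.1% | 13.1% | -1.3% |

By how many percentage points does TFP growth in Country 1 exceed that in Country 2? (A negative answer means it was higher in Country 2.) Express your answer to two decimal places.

6.81 percentage points

Labor's share = 1 − 0.47 = 0.53.
Country 1: TFP = 2.8 − 0.047 + 0.689 = 3.442%.
Country 2: TFP = 2.1 − 6.157 + 0.689 = -3.368%.
Difference = 3.442 − (-3.368) = 6.81 pp.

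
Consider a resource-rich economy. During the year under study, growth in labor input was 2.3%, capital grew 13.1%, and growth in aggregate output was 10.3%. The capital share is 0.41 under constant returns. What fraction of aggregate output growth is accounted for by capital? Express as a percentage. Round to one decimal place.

Capital accounted for 52.1% of growth.

Capital contributed 0.41 × 13.1 = 5.371 pp.
Share of growth = 5.371 / 10.3 × 100 = 52.146%.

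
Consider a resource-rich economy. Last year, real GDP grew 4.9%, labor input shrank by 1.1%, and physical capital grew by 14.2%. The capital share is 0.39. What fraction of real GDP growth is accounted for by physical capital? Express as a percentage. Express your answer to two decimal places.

Physical capital accounted for 113.02% of growth.

Physical capital contributed 0.39 × 14.2 = 5.538 pp.
Share of growth = 5.538 / 4.9 × 100 = 113.0204%.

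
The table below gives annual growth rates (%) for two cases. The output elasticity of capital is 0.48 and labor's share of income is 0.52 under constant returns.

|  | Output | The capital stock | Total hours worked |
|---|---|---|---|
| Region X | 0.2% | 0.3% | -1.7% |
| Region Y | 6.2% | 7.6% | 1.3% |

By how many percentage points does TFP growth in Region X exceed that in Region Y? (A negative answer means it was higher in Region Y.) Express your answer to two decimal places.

Labor's share = 1 − 0.48 = 0.52.
Region X: TFP = 0.2 − 0.144 + 0.884 = 0.94%.
Region Y: TFP = 6.2 − 3.648 − 0.676 = 1.876%.
Difference = 0.94 − (1.876) = -0.936 pp.

-0.94 percentage points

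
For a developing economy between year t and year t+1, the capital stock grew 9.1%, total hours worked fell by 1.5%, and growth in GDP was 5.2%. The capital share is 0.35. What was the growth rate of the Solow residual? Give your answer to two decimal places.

Labor's share = 1 − 0.35 = 0.65.
The capital stock: 0.35 × 9.1 = 3.185 pp.
Total hours worked: 0.65 × (-1.5) = -0.975 pp.
TFP growth = 5.2 − 2.21 = 2.99%.

The Solow residual growth was 2.99%.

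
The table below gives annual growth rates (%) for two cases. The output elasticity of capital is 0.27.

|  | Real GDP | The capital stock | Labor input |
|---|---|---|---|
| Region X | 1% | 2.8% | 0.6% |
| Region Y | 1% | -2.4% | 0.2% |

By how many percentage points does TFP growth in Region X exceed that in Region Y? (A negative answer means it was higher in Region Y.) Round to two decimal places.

Labor's share = 1 − 0.27 = 0.73.
Region X: TFP = 1 − 0.756 − 0.438 = -0.194%.
Region Y: TFP = 1 + 0.648 − 0.146 = 1.502%.
Difference = -0.194 − (1.502) = -1.696 pp.

-1.70 percentage points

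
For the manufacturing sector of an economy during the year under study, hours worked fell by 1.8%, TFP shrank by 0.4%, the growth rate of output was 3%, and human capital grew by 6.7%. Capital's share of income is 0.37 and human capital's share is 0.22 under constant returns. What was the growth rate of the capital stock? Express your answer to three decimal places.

7.200%

Labor's share = 1 − 0.37 − 0.22 = 0.41.
gY = gA + 0.22×6.7 + 0.41×(-1.8) + 0.37×g.
0.37×g = 3 + 0.4 − 0.736 = 2.664.
g = 2.664 / 0.37 = 7.2%.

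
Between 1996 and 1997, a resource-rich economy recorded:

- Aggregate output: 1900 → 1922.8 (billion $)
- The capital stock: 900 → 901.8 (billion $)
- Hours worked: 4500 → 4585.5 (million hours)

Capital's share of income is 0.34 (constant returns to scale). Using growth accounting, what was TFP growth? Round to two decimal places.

Aggregate output growth = (1922.8 − 1900) / 1900 = 1.2%.
The capital stock growth = (901.8 − 900) / 900 = 0.2%.
Hours worked growth = (4585.5 − 4500) / 4500 = 1.9%.
Labor's share = 1 − 0.34 = 0.66.
The capital stock: 0.34 × 0.2 = 0.068 pp.
Hours worked: 0.66 × 1.9 = 1.254 pp.
TFP growth = 1.2 − 1.322 = -0.122%.

-0.12%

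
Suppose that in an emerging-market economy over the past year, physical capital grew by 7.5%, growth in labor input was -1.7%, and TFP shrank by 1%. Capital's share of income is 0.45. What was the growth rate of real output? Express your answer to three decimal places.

1.440%

Labor's share = 1 − 0.45 = 0.55.
Physical capital: 0.45 × 7.5 = 3.375 pp.
Labor input: 0.55 × (-1.7) = -0.935 pp.
Output growth = -1 + 2.44 = 1.44%.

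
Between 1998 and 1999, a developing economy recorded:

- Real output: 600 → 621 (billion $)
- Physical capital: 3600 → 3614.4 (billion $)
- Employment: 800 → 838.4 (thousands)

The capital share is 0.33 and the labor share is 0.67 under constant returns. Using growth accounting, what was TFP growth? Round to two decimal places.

0.15%

Real output growth = (621 − 600) / 600 = 3.5%.
Physical capital growth = (3614.4 − 3600) / 3600 = 0.4%.
Employment growth = (838.4 − 800) / 800 = 4.8%.
Labor's share = 1 − 0.33 = 0.67.
Physical capital: 0.33 × 0.4 = 0.132 pp.
Employment: 0.67 × 4.8 = 3.216 pp.
TFP growth = 3.5 − 3.348 = 0.152%.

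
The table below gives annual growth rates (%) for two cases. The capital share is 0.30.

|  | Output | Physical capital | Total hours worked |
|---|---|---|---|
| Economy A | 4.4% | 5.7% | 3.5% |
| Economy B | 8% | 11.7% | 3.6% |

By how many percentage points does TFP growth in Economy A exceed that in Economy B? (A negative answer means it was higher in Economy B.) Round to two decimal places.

-1.73 percentage points

Labor's share = 1 − 0.3 = 0.7.
Economy A: TFP = 4.4 − 1.71 − 2.45 = 0.24%.
Economy B: TFP = 8 − 3.51 − 2.52 = 1.97%.
Difference = 0.24 − (1.97) = -1.73 pp.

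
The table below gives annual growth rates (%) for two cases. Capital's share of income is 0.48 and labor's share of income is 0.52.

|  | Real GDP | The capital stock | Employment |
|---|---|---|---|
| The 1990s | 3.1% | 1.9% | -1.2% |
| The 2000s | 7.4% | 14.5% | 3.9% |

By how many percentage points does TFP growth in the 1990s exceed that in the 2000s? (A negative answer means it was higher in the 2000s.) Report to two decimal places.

4.40 percentage points

Labor's share = 1 − 0.48 = 0.52.
The 1990s: TFP = 3.1 − 0.912 + 0.624 = 2.812%.
The 2000s: TFP = 7.4 − 6.96 − 2.028 = -1.588%.
Difference = 2.812 − (-1.588) = 4.4 pp.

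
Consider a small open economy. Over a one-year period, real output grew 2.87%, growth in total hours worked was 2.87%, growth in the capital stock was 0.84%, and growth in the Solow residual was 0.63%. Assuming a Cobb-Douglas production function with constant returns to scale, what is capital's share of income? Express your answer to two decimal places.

Capital's share of income is 0.31.

gY = gA + α·gK + (1−α)·gL, so gY − gA − gL = α(gK − gL).
2.87 − 0.63 − 2.87 = α × (0.84 − 2.87).
-0.63 = -2.03 α, so α = 0.3103.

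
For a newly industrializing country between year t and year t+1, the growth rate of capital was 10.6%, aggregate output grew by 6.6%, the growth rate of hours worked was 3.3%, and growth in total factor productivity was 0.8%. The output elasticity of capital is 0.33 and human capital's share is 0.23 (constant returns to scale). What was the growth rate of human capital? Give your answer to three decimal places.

Labor's share = 1 − 0.33 − 0.23 = 0.44.
gY = gA + 0.33×10.6 + 0.44×3.3 + 0.23×g.
0.23×g = 6.6 − 0.8 − 4.95 = 0.85.
g = 0.85 / 0.23 = 3.69565%.

3.696%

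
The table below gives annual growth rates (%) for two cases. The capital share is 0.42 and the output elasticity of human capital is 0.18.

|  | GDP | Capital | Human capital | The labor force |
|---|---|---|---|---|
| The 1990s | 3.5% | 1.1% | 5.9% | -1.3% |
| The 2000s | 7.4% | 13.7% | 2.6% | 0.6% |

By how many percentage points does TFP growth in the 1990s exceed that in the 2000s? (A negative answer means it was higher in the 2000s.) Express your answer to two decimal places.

1.56 percentage points

Labor's share = 1 − 0.42 − 0.18 = 0.4.
The 1990s: TFP = 3.5 − 0.462 − 1.062 + 0.52 = 2.496%.
The 2000s: TFP = 7.4 − 5.754 − 0.468 − 0.24 = 0.938%.
Difference = 2.496 − (0.938) = 1.558 pp.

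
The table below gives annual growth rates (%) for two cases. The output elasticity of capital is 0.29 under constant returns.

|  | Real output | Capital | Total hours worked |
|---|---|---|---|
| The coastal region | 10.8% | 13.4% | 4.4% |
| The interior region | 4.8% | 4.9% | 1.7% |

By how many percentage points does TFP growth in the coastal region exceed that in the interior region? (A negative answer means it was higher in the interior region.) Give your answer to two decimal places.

Labor's share = 1 − 0.29 = 0.71.
The coastal region: TFP = 10.8 − 3.886 − 3.124 = 3.79%.
The interior region: TFP = 4.8 − 1.421 − 1.207 = 2.172%.
Difference = 3.79 − (2.172) = 1.618 pp.

1.62 percentage points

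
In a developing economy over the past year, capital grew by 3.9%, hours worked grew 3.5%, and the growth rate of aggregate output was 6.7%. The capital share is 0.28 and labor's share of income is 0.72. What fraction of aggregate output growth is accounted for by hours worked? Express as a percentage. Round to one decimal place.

Labor's share = 1 − 0.28 = 0.72.
Hours worked contributed 0.72 × 3.5 = 2.52 pp.
Share of growth = 2.52 / 6.7 × 100 = 37.612%.

Hours worked accounted for 37.6% of growth.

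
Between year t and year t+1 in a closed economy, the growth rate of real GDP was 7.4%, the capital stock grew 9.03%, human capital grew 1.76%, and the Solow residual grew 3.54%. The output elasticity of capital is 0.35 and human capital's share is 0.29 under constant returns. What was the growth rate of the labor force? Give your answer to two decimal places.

Labor's share = 1 − 0.35 − 0.29 = 0.36.
gY = gA + 0.35×9.03 + 0.29×1.76 + 0.36×g.
0.36×g = 7.4 − 3.54 − 3.6709 = 0.1891.
g = 0.1891 / 0.36 = 0.5253%.

The labor force grew 0.53%.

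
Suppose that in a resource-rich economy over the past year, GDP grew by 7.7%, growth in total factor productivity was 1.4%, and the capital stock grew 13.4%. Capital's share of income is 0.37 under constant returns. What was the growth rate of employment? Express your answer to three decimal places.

Employment grew 2.130%.

Labor's share = 1 − 0.37 = 0.63.
gY = gA + 0.37×13.4 + 0.63×g.
0.63×g = 7.7 − 1.4 − 4.958 = 1.342.
g = 1.342 / 0.63 = 2.13016%.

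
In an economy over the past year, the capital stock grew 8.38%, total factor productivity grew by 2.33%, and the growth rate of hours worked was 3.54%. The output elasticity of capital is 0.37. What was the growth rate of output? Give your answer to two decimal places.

Labor's share = 1 − 0.37 = 0.63.
The capital stock: 0.37 × 8.38 = 3.1006 pp.
Hours worked: 0.63 × 3.54 = 2.2302 pp.
Output growth = 2.33 + 5.3308 = 7.6608%.

7.66%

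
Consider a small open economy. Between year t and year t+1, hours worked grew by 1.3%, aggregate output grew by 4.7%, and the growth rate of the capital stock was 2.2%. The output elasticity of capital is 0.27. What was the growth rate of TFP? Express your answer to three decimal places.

Labor's share = 1 − 0.27 = 0.73.
The capital stock: 0.27 × 2.2 = 0.594 pp.
Hours worked: 0.73 × 1.3 = 0.949 pp.
TFP growth = 4.7 − 1.543 = 3.157%.

3.157%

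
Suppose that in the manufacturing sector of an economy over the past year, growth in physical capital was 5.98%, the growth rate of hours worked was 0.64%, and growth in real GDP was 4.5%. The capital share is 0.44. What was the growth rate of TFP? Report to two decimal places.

TFP grew 1.51%.

Labor's share = 1 − 0.44 = 0.56.
Physical capital: 0.44 × 5.98 = 2.6312 pp.
Hours worked: 0.56 × 0.64 = 0.3584 pp.
TFP growth = 4.5 − 2.9896 = 1.5104%.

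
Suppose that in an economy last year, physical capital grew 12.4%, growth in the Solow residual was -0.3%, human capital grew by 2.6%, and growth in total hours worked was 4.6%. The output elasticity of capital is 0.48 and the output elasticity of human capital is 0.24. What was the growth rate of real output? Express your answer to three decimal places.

7.564%

Labor's share = 1 − 0.48 − 0.24 = 0.28.
Physical capital: 0.48 × 12.4 = 5.952 pp.
Human capital: 0.24 × 2.6 = 0.624 pp.
Total hours worked: 0.28 × 4.6 = 1.288 pp.
Output growth = -0.3 + 7.864 = 7.564%.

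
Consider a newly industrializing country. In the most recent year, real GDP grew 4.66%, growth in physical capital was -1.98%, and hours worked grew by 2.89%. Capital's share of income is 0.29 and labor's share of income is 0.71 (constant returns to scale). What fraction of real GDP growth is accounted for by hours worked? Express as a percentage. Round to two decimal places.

Hours worked accounted for 44.03% of growth.

Labor's share = 1 − 0.29 = 0.71.
Hours worked contributed 0.71 × 2.89 = 2.0519 pp.
Share of growth = 2.0519 / 4.66 × 100 = 44.0322%.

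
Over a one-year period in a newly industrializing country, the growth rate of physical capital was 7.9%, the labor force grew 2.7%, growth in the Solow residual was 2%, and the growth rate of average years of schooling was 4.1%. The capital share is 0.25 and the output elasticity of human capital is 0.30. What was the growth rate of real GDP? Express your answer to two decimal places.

6.42%

Labor's share = 1 − 0.25 − 0.3 = 0.45.
Physical capital: 0.25 × 7.9 = 1.975 pp.
Average years of schooling: 0.3 × 4.1 = 1.23 pp.
The labor force: 0.45 × 2.7 = 1.215 pp.
Output growth = 2 + 4.42 = 6.42%.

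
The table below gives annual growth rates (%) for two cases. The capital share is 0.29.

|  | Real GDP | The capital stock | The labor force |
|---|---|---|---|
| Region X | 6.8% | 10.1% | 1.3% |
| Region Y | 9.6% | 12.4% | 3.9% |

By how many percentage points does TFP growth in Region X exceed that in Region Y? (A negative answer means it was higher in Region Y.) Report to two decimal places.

Labor's share = 1 − 0.29 = 0.71.
Region X: TFP = 6.8 − 2.929 − 0.923 = 2.948%.
Region Y: TFP = 9.6 − 3.596 − 2.769 = 3.235%.
Difference = 2.948 − (3.235) = -0.287 pp.

-0.29 percentage points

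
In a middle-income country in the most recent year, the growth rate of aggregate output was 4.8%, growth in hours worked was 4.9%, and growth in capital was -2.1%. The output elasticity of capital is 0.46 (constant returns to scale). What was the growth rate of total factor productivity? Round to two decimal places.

3.12%

Labor's share = 1 − 0.46 = 0.54.
Capital: 0.46 × (-2.1) = -0.966 pp.
Hours worked: 0.54 × 4.9 = 2.646 pp.
TFP growth = 4.8 − 1.68 = 3.12%.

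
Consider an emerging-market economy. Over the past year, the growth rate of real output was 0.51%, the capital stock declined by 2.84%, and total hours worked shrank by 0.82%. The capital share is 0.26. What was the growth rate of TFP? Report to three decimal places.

Labor's share = 1 − 0.26 = 0.74.
The capital stock: 0.26 × (-2.84) = -0.7384 pp.
Total hours worked: 0.74 × (-0.82) = -0.6068 pp.
TFP growth = 0.51 + 1.3452 = 1.8552%.

TFP growth was 1.855%.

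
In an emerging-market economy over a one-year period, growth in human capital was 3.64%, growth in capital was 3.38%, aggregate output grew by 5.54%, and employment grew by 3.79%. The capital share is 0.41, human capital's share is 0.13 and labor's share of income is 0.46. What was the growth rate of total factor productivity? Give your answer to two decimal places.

Labor's share = 1 − 0.41 − 0.13 = 0.46.
Capital: 0.41 × 3.38 = 1.3858 pp.
Human capital: 0.13 × 3.64 = 0.4732 pp.
Employment: 0.46 × 3.79 = 1.7434 pp.
TFP growth = 5.54 − 3.6024 = 1.9376%.

Total factor productivity growth was 1.94%.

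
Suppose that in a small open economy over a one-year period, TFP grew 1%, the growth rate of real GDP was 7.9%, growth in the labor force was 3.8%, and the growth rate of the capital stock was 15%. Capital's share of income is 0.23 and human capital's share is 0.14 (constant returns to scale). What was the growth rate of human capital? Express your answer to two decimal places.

Labor's share = 1 − 0.23 − 0.14 = 0.63.
gY = gA + 0.23×15 + 0.63×3.8 + 0.14×g.
0.14×g = 7.9 − 1 − 5.844 = 1.056.
g = 1.056 / 0.14 = 7.5429%.

Human capital grew 7.54%.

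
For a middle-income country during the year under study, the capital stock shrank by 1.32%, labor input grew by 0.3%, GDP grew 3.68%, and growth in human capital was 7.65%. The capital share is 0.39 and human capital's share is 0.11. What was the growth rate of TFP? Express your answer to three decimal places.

3.203%

Labor's share = 1 − 0.39 − 0.11 = 0.5.
The capital stock: 0.39 × (-1.32) = -0.5148 pp.
Human capital: 0.11 × 7.65 = 0.8415 pp.
Labor input: 0.5 × 0.3 = 0.15 pp.
TFP growth = 3.68 − 0.4767 = 3.2033%.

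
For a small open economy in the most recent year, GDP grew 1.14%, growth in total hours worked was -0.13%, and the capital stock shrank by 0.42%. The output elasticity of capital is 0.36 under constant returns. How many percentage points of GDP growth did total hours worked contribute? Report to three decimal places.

Labor's share = 1 − 0.36 = 0.64.
Contribution = share × growth = 0.64 × (-0.13) = -0.0832 pp.

-0.083 percentage points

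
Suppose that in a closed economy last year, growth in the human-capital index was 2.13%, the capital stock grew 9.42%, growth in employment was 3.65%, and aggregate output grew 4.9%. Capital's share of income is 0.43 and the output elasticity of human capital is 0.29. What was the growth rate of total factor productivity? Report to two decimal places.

-0.79%

Labor's share = 1 − 0.43 − 0.29 = 0.28.
The capital stock: 0.43 × 9.42 = 4.0506 pp.
The human-capital index: 0.29 × 2.13 = 0.6177 pp.
Employment: 0.28 × 3.65 = 1.022 pp.
TFP growth = 4.9 − 5.6903 = -0.7903%.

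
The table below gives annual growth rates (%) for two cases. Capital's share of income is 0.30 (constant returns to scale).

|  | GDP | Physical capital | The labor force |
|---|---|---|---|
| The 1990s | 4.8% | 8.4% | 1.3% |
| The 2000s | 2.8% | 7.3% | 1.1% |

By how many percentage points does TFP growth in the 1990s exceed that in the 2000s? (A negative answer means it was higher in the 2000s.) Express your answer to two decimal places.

1.53 percentage points

Labor's share = 1 − 0.3 = 0.7.
The 1990s: TFP = 4.8 − 2.52 − 0.91 = 1.37%.
The 2000s: TFP = 2.8 − 2.19 − 0.77 = -0.16%.
Difference = 1.37 − (-0.16) = 1.53 pp.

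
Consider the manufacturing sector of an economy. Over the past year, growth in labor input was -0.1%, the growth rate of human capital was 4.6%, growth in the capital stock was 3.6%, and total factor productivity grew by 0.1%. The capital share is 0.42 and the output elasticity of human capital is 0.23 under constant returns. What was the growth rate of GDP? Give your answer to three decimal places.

Labor's share = 1 − 0.42 − 0.23 = 0.35.
The capital stock: 0.42 × 3.6 = 1.512 pp.
Human capital: 0.23 × 4.6 = 1.058 pp.
Labor input: 0.35 × (-0.1) = -0.035 pp.
Output growth = 0.1 + 2.535 = 2.635%.

2.635%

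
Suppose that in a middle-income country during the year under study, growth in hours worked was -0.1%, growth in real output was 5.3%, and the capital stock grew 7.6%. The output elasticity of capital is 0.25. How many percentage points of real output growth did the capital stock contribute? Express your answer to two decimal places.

1.90 percentage points

Contribution = share × growth = 0.25 × 7.6 = 1.9 pp.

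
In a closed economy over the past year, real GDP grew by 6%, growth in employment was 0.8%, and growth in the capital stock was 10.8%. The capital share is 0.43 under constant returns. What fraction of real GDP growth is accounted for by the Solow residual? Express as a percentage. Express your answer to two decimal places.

Labor's share = 1 − 0.43 = 0.57.
The capital stock: 0.43 × 10.8 = 4.644 pp.
Employment: 0.57 × 0.8 = 0.456 pp.
TFP growth = 6 − 5.1 = 0.9%.
TFP share of growth = 0.9 / 6 × 100 = 15%.

15.00%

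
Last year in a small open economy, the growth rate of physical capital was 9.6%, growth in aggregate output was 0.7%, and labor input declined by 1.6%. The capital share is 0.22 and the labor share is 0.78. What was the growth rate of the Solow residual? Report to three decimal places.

Labor's share = 1 − 0.22 = 0.78.
Physical capital: 0.22 × 9.6 = 2.112 pp.
Labor input: 0.78 × (-1.6) = -1.248 pp.
TFP growth = 0.7 − 0.864 = -0.164%.

-0.164%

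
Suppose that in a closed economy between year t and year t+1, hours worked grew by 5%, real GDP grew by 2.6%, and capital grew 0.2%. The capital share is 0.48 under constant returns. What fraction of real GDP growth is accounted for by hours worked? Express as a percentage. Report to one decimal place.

Labor's share = 1 − 0.48 = 0.52.
Hours worked contributed 0.52 × 5 = 2.6 pp.
Share of growth = 2.6 / 2.6 × 100 = 100%.

100.0%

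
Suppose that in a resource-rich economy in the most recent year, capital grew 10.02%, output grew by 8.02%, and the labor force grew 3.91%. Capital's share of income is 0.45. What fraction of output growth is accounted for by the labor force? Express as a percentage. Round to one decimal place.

26.8%

Labor's share = 1 − 0.45 = 0.55.
The labor force contributed 0.55 × 3.91 = 2.1505 pp.
Share of growth = 2.1505 / 8.02 × 100 = 26.814%.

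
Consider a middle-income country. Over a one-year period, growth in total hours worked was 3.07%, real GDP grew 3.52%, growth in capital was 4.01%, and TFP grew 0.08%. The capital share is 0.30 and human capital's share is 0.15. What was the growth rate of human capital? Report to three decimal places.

3.657%

Labor's share = 1 − 0.3 − 0.15 = 0.55.
gY = gA + 0.3×4.01 + 0.55×3.07 + 0.15×g.
0.15×g = 3.52 − 0.08 − 2.8915 = 0.5485.
g = 0.5485 / 0.15 = 3.65667%.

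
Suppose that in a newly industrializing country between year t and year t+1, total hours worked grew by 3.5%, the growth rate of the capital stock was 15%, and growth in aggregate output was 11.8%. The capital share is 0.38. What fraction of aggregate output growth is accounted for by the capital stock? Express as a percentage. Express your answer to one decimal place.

The capital stock contributed 0.38 × 15 = 5.7 pp.
Share of growth = 5.7 / 11.8 × 100 = 48.305%.

The capital stock accounted for 48.3% of growth.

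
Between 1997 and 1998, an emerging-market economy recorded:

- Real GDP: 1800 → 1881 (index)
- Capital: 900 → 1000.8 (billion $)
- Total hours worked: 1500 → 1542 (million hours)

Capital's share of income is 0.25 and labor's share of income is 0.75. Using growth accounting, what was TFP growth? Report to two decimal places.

Real GDP growth = (1881 − 1800) / 1800 = 4.5%.
Capital growth = (1000.8 − 900) / 900 = 11.2%.
Total hours worked growth = (1542 − 1500) / 1500 = 2.8%.
Labor's share = 1 − 0.25 = 0.75.
Capital: 0.25 × 11.2 = 2.8 pp.
Total hours worked: 0.75 × 2.8 = 2.1 pp.
TFP growth = 4.5 − 4.9 = -0.4%.

-0.40%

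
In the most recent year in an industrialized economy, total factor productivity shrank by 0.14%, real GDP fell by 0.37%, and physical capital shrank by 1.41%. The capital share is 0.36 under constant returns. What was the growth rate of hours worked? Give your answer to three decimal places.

Labor's share = 1 − 0.36 = 0.64.
gY = gA + 0.36×(-1.41) + 0.64×g.
0.64×g = -0.37 + 0.14 + 0.5076 = 0.2776.
g = 0.2776 / 0.64 = 0.43375%.

0.434%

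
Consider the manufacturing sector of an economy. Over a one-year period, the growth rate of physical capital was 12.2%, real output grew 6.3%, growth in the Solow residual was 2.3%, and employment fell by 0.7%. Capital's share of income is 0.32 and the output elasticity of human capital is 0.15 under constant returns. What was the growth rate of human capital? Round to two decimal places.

3.11%

Labor's share = 1 − 0.32 − 0.15 = 0.53.
gY = gA + 0.32×12.2 + 0.53×(-0.7) + 0.15×g.
0.15×g = 6.3 − 2.3 − 3.533 = 0.467.
g = 0.467 / 0.15 = 3.1133%.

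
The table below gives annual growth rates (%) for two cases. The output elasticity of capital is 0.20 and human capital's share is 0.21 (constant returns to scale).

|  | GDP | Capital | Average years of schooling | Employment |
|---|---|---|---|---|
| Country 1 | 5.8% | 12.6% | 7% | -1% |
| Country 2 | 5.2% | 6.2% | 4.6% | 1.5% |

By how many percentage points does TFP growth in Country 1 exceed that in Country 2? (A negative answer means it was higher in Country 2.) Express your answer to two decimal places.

Labor's share = 1 − 0.2 − 0.21 = 0.59.
Country 1: TFP = 5.8 − 2.52 − 1.47 + 0.59 = 2.4%.
Country 2: TFP = 5.2 − 1.24 − 0.966 − 0.885 = 2.109%.
Difference = 2.4 − (2.109) = 0.291 pp.

0.29 percentage points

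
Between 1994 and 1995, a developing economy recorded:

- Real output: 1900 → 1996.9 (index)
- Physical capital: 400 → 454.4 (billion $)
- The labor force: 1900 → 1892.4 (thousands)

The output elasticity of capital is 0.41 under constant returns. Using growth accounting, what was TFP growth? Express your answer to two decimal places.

-0.24%

Real output growth = (1996.9 − 1900) / 1900 = 5.1%.
Physical capital growth = (454.4 − 400) / 400 = 13.6%.
The labor force growth = (1892.4 − 1900) / 1900 = -0.4%.
Labor's share = 1 − 0.41 = 0.59.
Physical capital: 0.41 × 13.6 = 5.576 pp.
The labor force: 0.59 × (-0.4) = -0.236 pp.
TFP growth = 5.1 − 5.34 = -0.24%.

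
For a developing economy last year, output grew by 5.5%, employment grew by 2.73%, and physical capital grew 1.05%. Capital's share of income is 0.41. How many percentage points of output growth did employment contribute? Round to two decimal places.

Labor's share = 1 − 0.41 = 0.59.
Contribution = share × growth = 0.59 × 2.73 = 1.6107 pp.

1.61 percentage points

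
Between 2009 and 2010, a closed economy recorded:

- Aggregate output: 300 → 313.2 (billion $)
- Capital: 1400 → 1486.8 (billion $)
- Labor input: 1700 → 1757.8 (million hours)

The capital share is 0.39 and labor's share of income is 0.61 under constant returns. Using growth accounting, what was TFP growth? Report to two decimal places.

-0.09%

Aggregate output growth = (313.2 − 300) / 300 = 4.4%.
Capital growth = (1486.8 − 1400) / 1400 = 6.2%.
Labor input growth = (1757.8 − 1700) / 1700 = 3.4%.
Labor's share = 1 − 0.39 = 0.61.
Capital: 0.39 × 6.2 = 2.418 pp.
Labor input: 0.61 × 3.4 = 2.074 pp.
TFP growth = 4.4 − 4.492 = -0.092%.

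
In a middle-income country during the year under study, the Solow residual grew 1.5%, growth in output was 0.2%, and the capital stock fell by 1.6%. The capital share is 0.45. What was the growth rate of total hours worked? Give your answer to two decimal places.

-1.05%

Labor's share = 1 − 0.45 = 0.55.
gY = gA + 0.45×(-1.6) + 0.55×g.
0.55×g = 0.2 − 1.5 + 0.72 = -0.58.
g = -0.58 / 0.55 = -1.0545%.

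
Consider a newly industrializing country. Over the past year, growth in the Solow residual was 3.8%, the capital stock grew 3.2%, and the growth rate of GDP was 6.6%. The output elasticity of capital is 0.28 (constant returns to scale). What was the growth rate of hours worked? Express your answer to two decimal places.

Labor's share = 1 − 0.28 = 0.72.
gY = gA + 0.28×3.2 + 0.72×g.
0.72×g = 6.6 − 3.8 − 0.896 = 1.904.
g = 1.904 / 0.72 = 2.6444%.

Hours worked growth was 2.64%.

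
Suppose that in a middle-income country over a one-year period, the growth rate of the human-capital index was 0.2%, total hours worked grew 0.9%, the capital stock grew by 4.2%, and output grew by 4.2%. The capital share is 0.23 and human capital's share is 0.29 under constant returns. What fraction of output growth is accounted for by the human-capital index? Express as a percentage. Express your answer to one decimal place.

The human-capital index contributed 0.29 × 0.2 = 0.058 pp.
Share of growth = 0.058 / 4.2 × 100 = 1.381%.

The human-capital index accounted for 1.4% of growth.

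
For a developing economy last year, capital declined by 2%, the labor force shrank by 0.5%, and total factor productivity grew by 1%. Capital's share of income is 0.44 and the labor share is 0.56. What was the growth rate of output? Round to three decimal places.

Labor's share = 1 − 0.44 = 0.56.
Capital: 0.44 × (-2) = -0.88 pp.
The labor force: 0.56 × (-0.5) = -0.28 pp.
Output growth = 1 + (-1.16) = -0.16%.

-0.160%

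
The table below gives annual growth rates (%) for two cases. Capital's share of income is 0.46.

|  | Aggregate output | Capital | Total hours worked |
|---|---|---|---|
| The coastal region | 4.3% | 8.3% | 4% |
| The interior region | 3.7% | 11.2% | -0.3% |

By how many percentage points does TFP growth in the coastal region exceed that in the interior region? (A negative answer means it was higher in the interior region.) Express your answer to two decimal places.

Labor's share = 1 − 0.46 = 0.54.
The coastal region: TFP = 4.3 − 3.818 − 2.16 = -1.678%.
The interior region: TFP = 3.7 − 5.152 + 0.162 = -1.29%.
Difference = -1.678 − (-1.29) = -0.388 pp.

-0.39 percentage points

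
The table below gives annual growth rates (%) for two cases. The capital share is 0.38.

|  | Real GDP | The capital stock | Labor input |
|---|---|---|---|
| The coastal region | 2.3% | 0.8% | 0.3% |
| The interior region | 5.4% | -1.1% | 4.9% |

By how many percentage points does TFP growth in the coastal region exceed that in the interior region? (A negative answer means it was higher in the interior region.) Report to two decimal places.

-0.97 percentage points

Labor's share = 1 − 0.38 = 0.62.
The coastal region: TFP = 2.3 − 0.304 − 0.186 = 1.81%.
The interior region: TFP = 5.4 + 0.418 − 3.038 = 2.78%.
Difference = 1.81 − (2.78) = -0.97 pp.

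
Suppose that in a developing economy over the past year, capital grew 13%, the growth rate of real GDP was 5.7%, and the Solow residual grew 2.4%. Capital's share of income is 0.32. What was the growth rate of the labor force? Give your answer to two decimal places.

Labor's share = 1 − 0.32 = 0.68.
gY = gA + 0.32×13 + 0.68×g.
0.68×g = 5.7 − 2.4 − 4.16 = -0.86.
g = -0.86 / 0.68 = -1.2647%.

-1.26%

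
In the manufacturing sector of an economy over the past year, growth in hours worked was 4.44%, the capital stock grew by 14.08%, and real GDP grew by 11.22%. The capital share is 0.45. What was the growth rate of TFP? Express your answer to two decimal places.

Labor's share = 1 − 0.45 = 0.55.
The capital stock: 0.45 × 14.08 = 6.336 pp.
Hours worked: 0.55 × 4.44 = 2.442 pp.
TFP growth = 11.22 − 8.778 = 2.442%.

2.44%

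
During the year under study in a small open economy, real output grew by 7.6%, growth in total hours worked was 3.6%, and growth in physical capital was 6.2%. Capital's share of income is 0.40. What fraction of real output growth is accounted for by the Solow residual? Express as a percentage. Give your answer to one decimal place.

38.9%

Labor's share = 1 − 0.4 = 0.6.
Physical capital: 0.4 × 6.2 = 2.48 pp.
Total hours worked: 0.6 × 3.6 = 2.16 pp.
TFP growth = 7.6 − 4.64 = 2.96%.
TFP share of growth = 2.96 / 7.6 × 100 = 38.947%.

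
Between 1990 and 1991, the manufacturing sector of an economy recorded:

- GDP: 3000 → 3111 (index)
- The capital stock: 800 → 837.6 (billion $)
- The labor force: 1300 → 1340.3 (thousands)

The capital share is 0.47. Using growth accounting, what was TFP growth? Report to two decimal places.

GDP growth = (3111 − 3000) / 3000 = 3.7%.
The capital stock growth = (837.6 − 800) / 800 = 4.7%.
The labor force growth = (1340.3 − 1300) / 1300 = 3.1%.
Labor's share = 1 − 0.47 = 0.53.
The capital stock: 0.47 × 4.7 = 2.209 pp.
The labor force: 0.53 × 3.1 = 1.643 pp.
TFP growth = 3.7 − 3.852 = -0.152%.

-0.15%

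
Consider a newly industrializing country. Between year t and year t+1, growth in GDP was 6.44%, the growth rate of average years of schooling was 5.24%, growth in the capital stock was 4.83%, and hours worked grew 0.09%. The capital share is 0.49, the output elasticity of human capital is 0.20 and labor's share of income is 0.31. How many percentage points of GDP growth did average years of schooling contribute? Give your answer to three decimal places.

1.048

Contribution = share × growth = 0.2 × 5.24 = 1.048 pp.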